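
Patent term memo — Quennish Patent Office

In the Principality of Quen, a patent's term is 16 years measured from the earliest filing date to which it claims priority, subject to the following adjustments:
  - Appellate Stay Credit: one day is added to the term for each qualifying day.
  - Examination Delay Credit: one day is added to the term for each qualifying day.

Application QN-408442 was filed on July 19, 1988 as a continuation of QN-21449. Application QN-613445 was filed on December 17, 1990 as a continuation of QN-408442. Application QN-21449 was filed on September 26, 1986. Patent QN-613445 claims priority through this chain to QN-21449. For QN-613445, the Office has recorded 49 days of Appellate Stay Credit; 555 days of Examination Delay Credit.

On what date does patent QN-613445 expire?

Earliest priority filing: 26 September 1986.
Base term: 26 September 1986 + 16 years → 26 September 2002.
Appellate Stay Credit: +49 days → 14 November 2002.
Examination Delay Credit: +555 days → 22 May 2004.

2004-05-22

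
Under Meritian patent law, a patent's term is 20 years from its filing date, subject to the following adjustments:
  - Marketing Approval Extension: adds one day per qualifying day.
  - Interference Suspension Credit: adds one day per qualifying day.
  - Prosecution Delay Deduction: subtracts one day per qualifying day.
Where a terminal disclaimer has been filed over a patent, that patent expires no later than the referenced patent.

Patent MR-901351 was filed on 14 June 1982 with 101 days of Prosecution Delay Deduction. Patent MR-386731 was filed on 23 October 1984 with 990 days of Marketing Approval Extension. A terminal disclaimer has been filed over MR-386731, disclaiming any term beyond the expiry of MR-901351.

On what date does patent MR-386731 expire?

2002-03-05

Natural term of MR-386731:
  Base: filing + 20 years → 23 October 2004.
  Marketing Approval Extension: +990 days → 10 July 2007.
Expiry of referenced patent MR-901351:
  Base: filing + 20 years → 14 June 2002.
  Prosecution Delay Deduction: −101 days → 5 March 2002.
Terminal disclaimer: MR-386731 expires on the earlier of 10 July 2007 and 5 March 2002.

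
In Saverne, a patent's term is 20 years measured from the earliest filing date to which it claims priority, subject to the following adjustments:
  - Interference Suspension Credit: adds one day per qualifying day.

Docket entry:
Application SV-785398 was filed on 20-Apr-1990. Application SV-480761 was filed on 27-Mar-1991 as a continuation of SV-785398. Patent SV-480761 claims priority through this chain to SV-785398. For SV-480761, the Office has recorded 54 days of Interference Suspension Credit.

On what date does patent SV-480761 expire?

2010-06-13

Earliest priority filing: 20 April 1990.
Base term: 20 April 1990 + 20 years → 20 April 2010.
Interference Suspension Credit: +54 days → 13 June 2010.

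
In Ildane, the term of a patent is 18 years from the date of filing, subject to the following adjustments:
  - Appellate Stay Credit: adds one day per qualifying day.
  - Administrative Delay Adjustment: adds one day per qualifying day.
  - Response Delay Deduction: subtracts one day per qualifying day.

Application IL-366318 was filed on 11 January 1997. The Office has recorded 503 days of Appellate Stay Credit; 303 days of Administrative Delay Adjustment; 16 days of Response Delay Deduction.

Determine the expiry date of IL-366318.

2017-03-11

Base term: filing date + 18 years → 11 January 2015.
Appellate Stay Credit: +503 days → 28 May 2016.
Administrative Delay Adjustment: +303 days → 27 March 2017.
Response Delay Deduction: −16 days → 11 March 2017.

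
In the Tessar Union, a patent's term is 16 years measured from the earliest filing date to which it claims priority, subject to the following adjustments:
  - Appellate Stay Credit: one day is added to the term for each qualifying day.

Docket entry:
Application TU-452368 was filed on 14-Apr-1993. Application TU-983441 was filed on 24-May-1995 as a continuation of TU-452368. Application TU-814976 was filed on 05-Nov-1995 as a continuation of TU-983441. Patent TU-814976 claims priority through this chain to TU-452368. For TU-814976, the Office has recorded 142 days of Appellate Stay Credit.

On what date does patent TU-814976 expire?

2009-09-03

Earliest priority filing: 14 April 1993.
Base term: 14 April 1993 + 16 years → 14 April 2009.
Appellate Stay Credit: +142 days → 3 September 2009.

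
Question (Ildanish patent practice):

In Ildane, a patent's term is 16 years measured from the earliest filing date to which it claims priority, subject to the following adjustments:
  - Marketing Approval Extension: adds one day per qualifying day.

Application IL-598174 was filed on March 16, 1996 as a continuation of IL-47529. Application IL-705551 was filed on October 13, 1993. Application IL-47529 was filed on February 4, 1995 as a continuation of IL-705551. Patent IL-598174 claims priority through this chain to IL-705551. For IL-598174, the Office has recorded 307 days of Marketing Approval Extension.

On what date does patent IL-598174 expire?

Earliest priority filing: 13 October 1993.
Base term: 13 October 1993 + 16 years → 13 October 2009.
Marketing Approval Extension: +307 days → 16 August 2010.

August 16, 2010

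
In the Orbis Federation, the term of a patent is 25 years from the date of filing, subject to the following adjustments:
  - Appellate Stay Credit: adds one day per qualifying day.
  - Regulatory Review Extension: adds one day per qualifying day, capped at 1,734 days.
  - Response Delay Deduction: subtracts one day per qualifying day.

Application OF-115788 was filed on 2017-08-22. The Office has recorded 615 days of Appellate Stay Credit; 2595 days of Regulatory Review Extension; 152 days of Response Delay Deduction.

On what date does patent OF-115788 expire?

August 27, 2048

Base term: filing date + 25 years → 22 August 2042.
Appellate Stay Credit: +615 days → 28 April 2044.
Regulatory Review Extension: 2595 days claimed exceeds the 1734-day cap, so +1734 days → 26 January 2049.
Response Delay Deduction: −152 days → 27 August 2048.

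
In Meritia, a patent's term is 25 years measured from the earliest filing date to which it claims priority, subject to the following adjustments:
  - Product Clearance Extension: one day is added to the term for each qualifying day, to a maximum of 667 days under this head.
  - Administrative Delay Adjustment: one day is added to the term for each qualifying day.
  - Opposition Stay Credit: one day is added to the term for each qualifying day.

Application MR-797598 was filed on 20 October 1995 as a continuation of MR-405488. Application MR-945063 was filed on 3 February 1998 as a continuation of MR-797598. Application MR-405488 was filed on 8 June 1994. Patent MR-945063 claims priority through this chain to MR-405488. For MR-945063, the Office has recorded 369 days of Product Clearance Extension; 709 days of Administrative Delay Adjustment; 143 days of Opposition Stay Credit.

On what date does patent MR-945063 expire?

October 11, 2022

Earliest priority filing: 8 June 1994.
Base term: 8 June 1994 + 25 years → 8 June 2019.
Product Clearance Extension: 369 days (within the 667-day cap) → +369 days → 11 June 2020.
Administrative Delay Adjustment: +709 days → 21 May 2022.
Opposition Stay Credit: +143 days → 11 October 2022.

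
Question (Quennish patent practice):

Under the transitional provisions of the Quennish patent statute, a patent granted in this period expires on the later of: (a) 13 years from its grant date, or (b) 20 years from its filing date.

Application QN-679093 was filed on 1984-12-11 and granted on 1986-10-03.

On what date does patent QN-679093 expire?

(a) grant + 13 years → 3 October 1999.
(b) filing + 20 years → 11 December 2004.
Later of the two: 11 December 2004.

December 11, 2004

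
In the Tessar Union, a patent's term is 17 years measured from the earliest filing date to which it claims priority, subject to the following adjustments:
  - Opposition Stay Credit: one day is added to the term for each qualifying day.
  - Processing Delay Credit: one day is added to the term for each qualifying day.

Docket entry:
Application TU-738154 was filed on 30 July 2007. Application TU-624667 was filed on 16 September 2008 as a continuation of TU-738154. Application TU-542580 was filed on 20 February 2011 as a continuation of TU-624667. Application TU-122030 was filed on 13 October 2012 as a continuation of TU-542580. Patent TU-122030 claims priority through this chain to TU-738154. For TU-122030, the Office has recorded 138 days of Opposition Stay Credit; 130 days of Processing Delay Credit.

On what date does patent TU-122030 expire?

Earliest priority filing: 30 July 2007.
Base term: 30 July 2007 + 17 years → 30 July 2024.
Opposition Stay Credit: +138 days → 15 December 2024.
Processing Delay Credit: +130 days → 24 April 2025.

April 24, 2025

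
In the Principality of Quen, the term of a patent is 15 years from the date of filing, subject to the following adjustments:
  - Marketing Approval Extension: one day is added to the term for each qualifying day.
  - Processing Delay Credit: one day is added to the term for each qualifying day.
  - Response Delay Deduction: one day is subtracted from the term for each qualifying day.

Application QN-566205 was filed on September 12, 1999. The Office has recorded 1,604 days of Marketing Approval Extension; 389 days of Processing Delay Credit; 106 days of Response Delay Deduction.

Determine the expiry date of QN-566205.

November 12, 2019

Base term: filing date + 15 years → 12 September 2014.
Marketing Approval Extension: +1604 days → 2 February 2019.
Processing Delay Credit: +389 days → 26 February 2020.
Response Delay Deduction: −106 days → 12 November 2019.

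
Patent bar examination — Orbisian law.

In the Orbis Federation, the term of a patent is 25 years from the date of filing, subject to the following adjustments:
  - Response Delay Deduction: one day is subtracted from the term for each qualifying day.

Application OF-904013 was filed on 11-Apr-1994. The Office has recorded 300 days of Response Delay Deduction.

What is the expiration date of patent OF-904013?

Base term: filing date + 25 years → 11 April 2019.
Response Delay Deduction: −300 days → 15 June 2018.

June 15, 2018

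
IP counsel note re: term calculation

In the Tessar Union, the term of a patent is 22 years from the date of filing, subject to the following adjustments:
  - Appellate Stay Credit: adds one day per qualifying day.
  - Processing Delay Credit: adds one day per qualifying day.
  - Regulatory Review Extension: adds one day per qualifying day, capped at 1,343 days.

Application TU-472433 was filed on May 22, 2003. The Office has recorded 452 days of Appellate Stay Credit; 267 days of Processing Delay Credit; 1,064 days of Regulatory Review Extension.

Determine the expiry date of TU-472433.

2030-04-09

Base term: filing date + 22 years → 22 May 2025.
Appellate Stay Credit: +452 days → 17 August 2026.
Processing Delay Credit: +267 days → 11 May 2027.
Regulatory Review Extension: 1064 days (within the 1343-day cap) → +1064 days → 9 April 2030.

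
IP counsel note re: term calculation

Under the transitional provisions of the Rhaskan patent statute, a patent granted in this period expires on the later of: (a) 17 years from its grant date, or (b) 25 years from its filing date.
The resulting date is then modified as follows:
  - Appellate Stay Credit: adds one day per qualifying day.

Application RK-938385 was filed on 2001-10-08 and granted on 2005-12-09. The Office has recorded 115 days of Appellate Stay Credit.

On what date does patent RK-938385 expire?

2027-01-31

(a) grant + 17 years → 9 December 2022.
(b) filing + 25 years → 8 October 2026.
Later of the two: 8 October 2026.
Appellate Stay Credit: +115 days → 31 January 2027.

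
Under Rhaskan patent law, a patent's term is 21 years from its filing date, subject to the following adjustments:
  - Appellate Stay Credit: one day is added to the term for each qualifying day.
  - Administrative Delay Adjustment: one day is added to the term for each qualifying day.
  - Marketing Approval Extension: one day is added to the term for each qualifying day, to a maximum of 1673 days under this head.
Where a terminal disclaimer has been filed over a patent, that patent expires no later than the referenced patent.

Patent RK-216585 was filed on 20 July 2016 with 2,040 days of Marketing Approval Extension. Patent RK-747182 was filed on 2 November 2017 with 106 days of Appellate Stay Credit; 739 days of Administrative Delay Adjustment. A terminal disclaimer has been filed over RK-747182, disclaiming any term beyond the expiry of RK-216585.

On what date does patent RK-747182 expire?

Natural term of RK-747182:
  Base: filing + 21 years → 2 November 2038.
  Appellate Stay Credit: +106 days → 16 February 2039.
  Administrative Delay Adjustment: +739 days → 24 February 2041.
Expiry of referenced patent RK-216585:
  Base: filing + 21 years → 20 July 2037.
  Marketing Approval Extension: 2040 days claimed exceeds the 1673-day cap, so +1673 days → 17 February 2042.
Terminal disclaimer: RK-747182 expires on the earlier of 24 February 2041 and 17 February 2042.

2041-02-24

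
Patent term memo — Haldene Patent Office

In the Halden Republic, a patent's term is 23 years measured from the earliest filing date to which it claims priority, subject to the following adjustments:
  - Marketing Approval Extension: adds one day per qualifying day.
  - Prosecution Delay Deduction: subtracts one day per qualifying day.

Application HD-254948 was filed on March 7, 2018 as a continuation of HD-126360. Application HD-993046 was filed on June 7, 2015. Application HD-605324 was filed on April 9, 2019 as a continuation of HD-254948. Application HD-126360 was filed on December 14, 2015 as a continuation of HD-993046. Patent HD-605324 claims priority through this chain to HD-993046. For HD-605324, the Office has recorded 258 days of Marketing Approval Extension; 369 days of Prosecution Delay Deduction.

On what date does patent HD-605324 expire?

Earliest priority filing: 7 June 2015.
Base term: 7 June 2015 + 23 years → 7 June 2038.
Marketing Approval Extension: +258 days → 20 February 2039.
Prosecution Delay Deduction: −369 days → 16 February 2038.

February 16, 2038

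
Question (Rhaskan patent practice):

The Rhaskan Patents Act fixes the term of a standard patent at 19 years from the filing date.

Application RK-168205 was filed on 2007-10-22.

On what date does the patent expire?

Filing date + 19 years → 22 October 2026.

2026-10-22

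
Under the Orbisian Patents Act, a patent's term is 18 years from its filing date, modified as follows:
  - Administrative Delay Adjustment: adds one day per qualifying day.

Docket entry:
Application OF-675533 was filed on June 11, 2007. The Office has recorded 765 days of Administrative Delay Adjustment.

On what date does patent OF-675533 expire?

July 16, 2027

Base term: filing date + 18 years → 11 June 2025.
Administrative Delay Adjustment: +765 days → 16 July 2027.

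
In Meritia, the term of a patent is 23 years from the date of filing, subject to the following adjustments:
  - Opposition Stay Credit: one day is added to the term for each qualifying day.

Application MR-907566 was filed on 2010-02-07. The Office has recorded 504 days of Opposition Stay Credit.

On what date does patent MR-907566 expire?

Base term: filing date + 23 years → 7 February 2033.
Opposition Stay Credit: +504 days → 26 June 2034.

2034-06-26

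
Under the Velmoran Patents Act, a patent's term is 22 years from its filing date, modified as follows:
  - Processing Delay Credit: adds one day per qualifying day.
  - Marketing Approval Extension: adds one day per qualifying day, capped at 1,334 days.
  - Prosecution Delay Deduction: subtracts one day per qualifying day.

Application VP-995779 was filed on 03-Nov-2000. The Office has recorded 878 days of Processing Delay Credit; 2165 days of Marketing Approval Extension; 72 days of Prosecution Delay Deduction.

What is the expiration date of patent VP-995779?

September 12, 2028

Base term: filing date + 22 years → 3 November 2022.
Processing Delay Credit: +878 days → 30 March 2025.
Marketing Approval Extension: 2165 days claimed exceeds the 1334-day cap, so +1334 days → 23 November 2028.
Prosecution Delay Deduction: −72 days → 12 September 2028.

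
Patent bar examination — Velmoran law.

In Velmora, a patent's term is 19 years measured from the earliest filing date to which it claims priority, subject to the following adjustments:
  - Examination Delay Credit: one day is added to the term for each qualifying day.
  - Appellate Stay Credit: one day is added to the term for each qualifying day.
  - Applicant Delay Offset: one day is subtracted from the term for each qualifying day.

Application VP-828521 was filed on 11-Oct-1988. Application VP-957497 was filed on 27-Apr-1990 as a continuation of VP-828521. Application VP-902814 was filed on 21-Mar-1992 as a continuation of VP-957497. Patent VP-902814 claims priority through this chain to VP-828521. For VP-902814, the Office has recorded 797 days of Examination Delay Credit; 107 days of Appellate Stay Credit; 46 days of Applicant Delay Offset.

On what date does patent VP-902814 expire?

Earliest priority filing: 11 October 1988.
Base term: 11 October 1988 + 19 years → 11 October 2007.
Examination Delay Credit: +797 days → 16 December 2009.
Appellate Stay Credit: +107 days → 2 April 2010.
Applicant Delay Offset: −46 days → 15 February 2010.

2010-02-15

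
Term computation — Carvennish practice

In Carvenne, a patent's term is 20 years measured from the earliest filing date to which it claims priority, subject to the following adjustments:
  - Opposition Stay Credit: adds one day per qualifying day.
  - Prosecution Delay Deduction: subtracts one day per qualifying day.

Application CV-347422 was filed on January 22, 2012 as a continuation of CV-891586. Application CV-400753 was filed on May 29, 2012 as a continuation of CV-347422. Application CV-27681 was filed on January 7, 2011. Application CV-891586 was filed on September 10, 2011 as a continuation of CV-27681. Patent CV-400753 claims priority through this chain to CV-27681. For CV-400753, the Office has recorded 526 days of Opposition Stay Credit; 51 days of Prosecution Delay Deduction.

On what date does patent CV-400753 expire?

2032-04-26

Earliest priority filing: 7 January 2011.
Base term: 7 January 2011 + 20 years → 7 January 2031.
Opposition Stay Credit: +526 days → 16 June 2032.
Prosecution Delay Deduction: −51 days → 26 April 2032.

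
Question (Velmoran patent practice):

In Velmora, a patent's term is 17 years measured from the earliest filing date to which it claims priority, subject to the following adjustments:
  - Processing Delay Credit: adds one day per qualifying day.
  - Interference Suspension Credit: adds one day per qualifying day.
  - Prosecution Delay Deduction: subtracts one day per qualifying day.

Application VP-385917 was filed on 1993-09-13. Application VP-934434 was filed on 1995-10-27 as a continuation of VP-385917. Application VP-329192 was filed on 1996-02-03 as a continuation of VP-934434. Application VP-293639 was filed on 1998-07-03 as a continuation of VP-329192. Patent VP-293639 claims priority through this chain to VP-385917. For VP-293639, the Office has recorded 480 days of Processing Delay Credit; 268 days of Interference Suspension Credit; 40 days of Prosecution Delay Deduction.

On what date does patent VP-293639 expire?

August 21, 2012

Earliest priority filing: 13 September 1993.
Base term: 13 September 1993 + 17 years → 13 September 2010.
Processing Delay Credit: +480 days → 6 January 2012.
Interference Suspension Credit: +268 days → 30 September 2012.
Prosecution Delay Deduction: −40 days → 21 August 2012.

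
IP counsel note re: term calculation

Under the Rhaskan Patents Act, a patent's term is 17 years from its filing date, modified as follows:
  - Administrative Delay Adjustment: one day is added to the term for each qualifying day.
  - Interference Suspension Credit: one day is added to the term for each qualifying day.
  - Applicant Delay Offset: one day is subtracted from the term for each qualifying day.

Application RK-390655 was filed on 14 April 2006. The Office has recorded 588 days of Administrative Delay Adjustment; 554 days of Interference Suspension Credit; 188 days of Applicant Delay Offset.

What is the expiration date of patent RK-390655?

Base term: filing date + 17 years → 14 April 2023.
Administrative Delay Adjustment: +588 days → 22 November 2024.
Interference Suspension Credit: +554 days → 30 May 2026.
Applicant Delay Offset: −188 days → 23 November 2025.

November 23, 2025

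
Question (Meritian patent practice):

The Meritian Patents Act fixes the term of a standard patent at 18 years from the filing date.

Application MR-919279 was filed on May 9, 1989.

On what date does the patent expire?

Filing date + 18 years → 9 May 2007.

May 9, 2007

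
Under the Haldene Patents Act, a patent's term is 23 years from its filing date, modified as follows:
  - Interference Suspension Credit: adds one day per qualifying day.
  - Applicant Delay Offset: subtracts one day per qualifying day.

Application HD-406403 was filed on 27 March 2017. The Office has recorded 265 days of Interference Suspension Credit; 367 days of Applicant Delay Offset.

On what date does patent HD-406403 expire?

2039-12-16

Base term: filing date + 23 years → 27 March 2040.
Interference Suspension Credit: +265 days → 17 December 2040.
Applicant Delay Offset: −367 days → 16 December 2039.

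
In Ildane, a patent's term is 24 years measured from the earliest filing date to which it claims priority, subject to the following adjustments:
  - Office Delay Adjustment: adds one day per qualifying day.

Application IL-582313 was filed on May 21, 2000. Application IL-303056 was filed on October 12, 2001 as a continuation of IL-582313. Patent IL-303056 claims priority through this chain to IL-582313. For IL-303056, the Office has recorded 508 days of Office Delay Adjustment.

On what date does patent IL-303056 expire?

Earliest priority filing: 21 May 2000.
Base term: 21 May 2000 + 24 years → 21 May 2024.
Office Delay Adjustment: +508 days → 11 October 2025.

October 11, 2025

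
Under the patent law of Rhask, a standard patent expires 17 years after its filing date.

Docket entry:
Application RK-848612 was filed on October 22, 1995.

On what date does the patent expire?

October 22, 2012

Filing date + 17 years → 22 October 2012.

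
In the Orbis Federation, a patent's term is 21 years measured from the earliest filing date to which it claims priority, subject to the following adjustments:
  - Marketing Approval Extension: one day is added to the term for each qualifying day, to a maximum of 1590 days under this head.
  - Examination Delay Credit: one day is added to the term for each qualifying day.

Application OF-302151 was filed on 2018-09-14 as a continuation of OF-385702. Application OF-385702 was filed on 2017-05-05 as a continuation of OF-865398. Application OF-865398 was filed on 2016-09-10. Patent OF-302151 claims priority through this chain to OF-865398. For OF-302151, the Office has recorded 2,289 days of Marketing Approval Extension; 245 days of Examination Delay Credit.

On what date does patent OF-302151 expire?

Earliest priority filing: 10 September 2016.
Base term: 10 September 2016 + 21 years → 10 September 2037.
Marketing Approval Extension: 2289 days claimed exceeds the 1590-day cap, so +1590 days → 17 January 2042.
Examination Delay Credit: +245 days → 19 September 2042.

2042-09-19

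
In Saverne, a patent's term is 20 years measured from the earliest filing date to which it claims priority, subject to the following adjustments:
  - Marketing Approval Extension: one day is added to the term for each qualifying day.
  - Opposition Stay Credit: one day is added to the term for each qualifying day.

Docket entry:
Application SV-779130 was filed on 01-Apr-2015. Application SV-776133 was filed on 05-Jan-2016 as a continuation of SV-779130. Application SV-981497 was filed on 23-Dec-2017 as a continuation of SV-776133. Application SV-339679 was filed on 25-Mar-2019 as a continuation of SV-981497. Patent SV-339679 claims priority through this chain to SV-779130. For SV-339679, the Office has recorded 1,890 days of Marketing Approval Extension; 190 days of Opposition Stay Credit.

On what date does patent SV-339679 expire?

December 10, 2040

Earliest priority filing: 1 April 2015.
Base term: 1 April 2015 + 20 years → 1 April 2035.
Marketing Approval Extension: +1890 days → 3 June 2040.
Opposition Stay Credit: +190 days → 10 December 2040.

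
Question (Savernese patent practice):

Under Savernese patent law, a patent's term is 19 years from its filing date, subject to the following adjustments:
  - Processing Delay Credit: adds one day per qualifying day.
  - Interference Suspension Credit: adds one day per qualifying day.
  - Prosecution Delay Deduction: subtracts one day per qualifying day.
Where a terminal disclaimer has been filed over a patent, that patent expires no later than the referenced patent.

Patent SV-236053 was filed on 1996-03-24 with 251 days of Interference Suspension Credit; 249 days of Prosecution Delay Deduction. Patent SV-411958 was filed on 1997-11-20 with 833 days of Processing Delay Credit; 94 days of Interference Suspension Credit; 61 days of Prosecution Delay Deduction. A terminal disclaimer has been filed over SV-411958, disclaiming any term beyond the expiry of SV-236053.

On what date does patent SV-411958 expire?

Natural term of SV-411958:
  Base: filing + 19 years → 20 November 2016.
  Processing Delay Credit: +833 days → 3 March 2019.
  Interference Suspension Credit: +94 days → 5 June 2019.
  Prosecution Delay Deduction: −61 days → 5 April 2019.
Expiry of referenced patent SV-236053:
  Base: filing + 19 years → 24 March 2015.
  Interference Suspension Credit: +251 days → 30 November 2015.
  Prosecution Delay Deduction: −249 days → 26 March 2015.
Terminal disclaimer: SV-411958 expires on the earlier of 5 April 2019 and 26 March 2015.

2015-03-26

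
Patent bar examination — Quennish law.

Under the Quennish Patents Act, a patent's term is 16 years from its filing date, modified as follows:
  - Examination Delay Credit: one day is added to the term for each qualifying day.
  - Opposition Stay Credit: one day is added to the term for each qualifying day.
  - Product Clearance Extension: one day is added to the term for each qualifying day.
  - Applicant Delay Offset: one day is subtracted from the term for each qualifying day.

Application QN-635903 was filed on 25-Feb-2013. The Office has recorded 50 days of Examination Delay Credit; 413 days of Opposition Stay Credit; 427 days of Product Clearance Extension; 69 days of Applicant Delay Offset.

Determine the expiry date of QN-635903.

May 27, 2031

Base term: filing date + 16 years → 25 February 2029.
Examination Delay Credit: +50 days → 16 April 2029.
Opposition Stay Credit: +413 days → 3 June 2030.
Product Clearance Extension: +427 days → 4 August 2031.
Applicant Delay Offset: −69 days → 27 May 2031.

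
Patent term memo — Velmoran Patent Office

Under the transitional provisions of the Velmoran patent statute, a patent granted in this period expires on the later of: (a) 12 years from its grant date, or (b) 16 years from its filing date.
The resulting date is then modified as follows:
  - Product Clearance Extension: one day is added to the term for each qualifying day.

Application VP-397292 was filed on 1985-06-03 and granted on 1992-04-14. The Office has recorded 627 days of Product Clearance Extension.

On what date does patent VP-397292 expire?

January 1, 2006

(a) grant + 12 years → 14 April 2004.
(b) filing + 16 years → 3 June 2001.
Later of the two: 14 April 2004.
Product Clearance Extension: +627 days → 1 January 2006.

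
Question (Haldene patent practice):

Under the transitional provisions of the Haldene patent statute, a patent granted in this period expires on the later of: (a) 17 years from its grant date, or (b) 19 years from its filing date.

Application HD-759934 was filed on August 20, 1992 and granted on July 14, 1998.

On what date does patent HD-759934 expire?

(a) grant + 17 years → 14 July 2015.
(b) filing + 19 years → 20 August 2011.
Later of the two: 14 July 2015.

2015-07-14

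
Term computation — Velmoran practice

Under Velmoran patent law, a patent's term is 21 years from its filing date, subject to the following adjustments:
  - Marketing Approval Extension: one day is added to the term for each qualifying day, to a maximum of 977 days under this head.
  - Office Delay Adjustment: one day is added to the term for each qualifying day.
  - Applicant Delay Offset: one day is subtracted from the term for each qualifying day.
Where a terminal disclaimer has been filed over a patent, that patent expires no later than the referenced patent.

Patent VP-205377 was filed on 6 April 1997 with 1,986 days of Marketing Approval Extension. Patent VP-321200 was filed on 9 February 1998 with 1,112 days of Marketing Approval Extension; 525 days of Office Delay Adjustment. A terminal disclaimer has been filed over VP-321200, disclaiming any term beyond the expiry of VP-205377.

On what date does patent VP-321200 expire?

2020-12-08

Natural term of VP-321200:
  Base: filing + 21 years → 9 February 2019.
  Marketing Approval Extension: 1112 days claimed exceeds the 977-day cap, so +977 days → 13 October 2021.
  Office Delay Adjustment: +525 days → 22 March 2023.
Expiry of referenced patent VP-205377:
  Base: filing + 21 years → 6 April 2018.
  Marketing Approval Extension: 1986 days claimed exceeds the 977-day cap, so +977 days → 8 December 2020.
Terminal disclaimer: VP-321200 expires on the earlier of 22 March 2023 and 8 December 2020.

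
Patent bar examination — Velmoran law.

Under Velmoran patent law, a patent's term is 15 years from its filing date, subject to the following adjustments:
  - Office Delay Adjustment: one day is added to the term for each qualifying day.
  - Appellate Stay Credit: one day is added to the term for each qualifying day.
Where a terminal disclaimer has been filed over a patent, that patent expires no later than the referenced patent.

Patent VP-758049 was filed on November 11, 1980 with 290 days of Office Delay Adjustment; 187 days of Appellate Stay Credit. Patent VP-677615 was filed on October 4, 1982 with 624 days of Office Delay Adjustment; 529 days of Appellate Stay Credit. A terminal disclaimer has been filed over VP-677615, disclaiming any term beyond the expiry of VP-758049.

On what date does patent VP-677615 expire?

Natural term of VP-677615:
  Base: filing + 15 years → 4 October 1997.
  Office Delay Adjustment: +624 days → 20 June 1999.
  Appellate Stay Credit: +529 days → 30 November 2000.
Expiry of referenced patent VP-758049:
  Base: filing + 15 years → 11 November 1995.
  Office Delay Adjustment: +290 days → 27 August 1996.
  Appellate Stay Credit: +187 days → 2 March 1997.
Terminal disclaimer: VP-677615 expires on the earlier of 30 November 2000 and 2 March 1997.

March 2, 1997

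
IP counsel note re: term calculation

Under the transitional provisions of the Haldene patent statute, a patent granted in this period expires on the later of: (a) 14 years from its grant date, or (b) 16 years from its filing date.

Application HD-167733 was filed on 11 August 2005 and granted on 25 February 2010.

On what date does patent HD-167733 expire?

(a) grant + 14 years → 25 February 2024.
(b) filing + 16 years → 11 August 2021.
Later of the two: 25 February 2024.

February 25, 2024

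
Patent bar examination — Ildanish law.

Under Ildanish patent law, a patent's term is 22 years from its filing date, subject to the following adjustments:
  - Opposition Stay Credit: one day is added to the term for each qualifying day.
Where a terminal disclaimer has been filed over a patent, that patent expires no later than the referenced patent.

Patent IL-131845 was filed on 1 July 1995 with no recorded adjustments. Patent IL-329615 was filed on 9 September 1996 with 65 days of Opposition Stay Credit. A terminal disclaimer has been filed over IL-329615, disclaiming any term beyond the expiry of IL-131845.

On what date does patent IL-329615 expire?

July 1, 2017

Natural term of IL-329615:
  Base: filing + 22 years → 9 September 2018.
  Opposition Stay Credit: +65 days → 13 November 2018.
Expiry of referenced patent IL-131845:
  Base: filing + 22 years → 1 July 2017.
Terminal disclaimer: IL-329615 expires on the earlier of 13 November 2018 and 1 July 2017.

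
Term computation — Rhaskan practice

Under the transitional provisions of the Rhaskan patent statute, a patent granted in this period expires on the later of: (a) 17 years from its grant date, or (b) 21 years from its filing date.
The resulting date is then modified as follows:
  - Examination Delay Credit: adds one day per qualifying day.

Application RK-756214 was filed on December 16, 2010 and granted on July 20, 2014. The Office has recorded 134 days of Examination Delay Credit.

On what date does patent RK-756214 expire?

2032-04-28

(a) grant + 17 years → 20 July 2031.
(b) filing + 21 years → 16 December 2031.
Later of the two: 16 December 2031.
Examination Delay Credit: +134 days → 28 April 2032.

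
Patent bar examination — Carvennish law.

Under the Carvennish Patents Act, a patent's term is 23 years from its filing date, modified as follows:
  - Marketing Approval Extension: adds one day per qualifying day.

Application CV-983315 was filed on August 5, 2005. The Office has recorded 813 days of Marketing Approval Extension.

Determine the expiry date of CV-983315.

Base term: filing date + 23 years → 5 August 2028.
Marketing Approval Extension: +813 days → 27 October 2030.

2030-10-27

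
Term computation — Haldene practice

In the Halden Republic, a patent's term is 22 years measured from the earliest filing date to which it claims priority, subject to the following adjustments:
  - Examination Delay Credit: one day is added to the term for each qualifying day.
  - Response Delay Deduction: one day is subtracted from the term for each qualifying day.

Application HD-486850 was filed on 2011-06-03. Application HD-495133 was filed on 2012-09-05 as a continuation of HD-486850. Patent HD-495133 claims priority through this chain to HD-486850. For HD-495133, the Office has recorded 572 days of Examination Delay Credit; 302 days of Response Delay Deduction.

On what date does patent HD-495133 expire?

Earliest priority filing: 3 June 2011.
Base term: 3 June 2011 + 22 years → 3 June 2033.
Examination Delay Credit: +572 days → 27 December 2034.
Response Delay Deduction: −302 days → 28 February 2034.

February 28, 2034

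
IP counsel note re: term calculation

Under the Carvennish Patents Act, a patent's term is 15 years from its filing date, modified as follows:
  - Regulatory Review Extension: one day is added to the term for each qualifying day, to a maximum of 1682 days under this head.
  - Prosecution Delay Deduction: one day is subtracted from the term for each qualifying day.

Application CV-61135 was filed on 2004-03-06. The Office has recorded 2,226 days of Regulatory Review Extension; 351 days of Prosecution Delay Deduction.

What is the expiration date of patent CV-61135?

October 27, 2022

Base term: filing date + 15 years → 6 March 2019.
Regulatory Review Extension: 2226 days claimed exceeds the 1682-day cap, so +1682 days → 13 October 2023.
Prosecution Delay Deduction: −351 days → 27 October 2022.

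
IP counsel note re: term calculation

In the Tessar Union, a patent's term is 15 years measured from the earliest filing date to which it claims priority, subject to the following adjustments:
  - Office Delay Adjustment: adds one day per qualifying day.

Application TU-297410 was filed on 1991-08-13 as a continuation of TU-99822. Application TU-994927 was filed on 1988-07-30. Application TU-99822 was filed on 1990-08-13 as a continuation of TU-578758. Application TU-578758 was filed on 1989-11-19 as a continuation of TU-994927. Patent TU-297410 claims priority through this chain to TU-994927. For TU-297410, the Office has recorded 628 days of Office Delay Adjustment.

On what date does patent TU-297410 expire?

Earliest priority filing: 30 July 1988.
Base term: 30 July 1988 + 15 years → 30 July 2003.
Office Delay Adjustment: +628 days → 18 April 2005.

2005-04-18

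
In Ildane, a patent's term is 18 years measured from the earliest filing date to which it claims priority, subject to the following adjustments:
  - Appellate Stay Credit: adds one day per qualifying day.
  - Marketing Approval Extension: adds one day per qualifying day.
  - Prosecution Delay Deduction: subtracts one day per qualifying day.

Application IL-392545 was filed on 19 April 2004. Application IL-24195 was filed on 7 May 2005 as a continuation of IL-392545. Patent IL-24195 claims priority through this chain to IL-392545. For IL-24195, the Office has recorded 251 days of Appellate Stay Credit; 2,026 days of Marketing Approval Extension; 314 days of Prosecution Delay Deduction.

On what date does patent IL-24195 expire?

2027-09-03

Earliest priority filing: 19 April 2004.
Base term: 19 April 2004 + 18 years → 19 April 2022.
Appellate Stay Credit: +251 days → 26 December 2022.
Marketing Approval Extension: +2026 days → 13 July 2028.
Prosecution Delay Deduction: −314 days → 3 September 2027.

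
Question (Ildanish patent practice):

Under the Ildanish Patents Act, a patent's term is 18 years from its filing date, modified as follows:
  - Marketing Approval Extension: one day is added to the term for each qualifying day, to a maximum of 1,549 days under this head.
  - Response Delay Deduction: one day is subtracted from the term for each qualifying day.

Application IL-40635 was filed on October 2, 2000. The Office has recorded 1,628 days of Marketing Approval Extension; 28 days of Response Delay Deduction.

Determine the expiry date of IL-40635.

Base term: filing date + 18 years → 2 October 2018.
Marketing Approval Extension: 1628 days claimed exceeds the 1549-day cap, so +1549 days → 29 December 2022.
Response Delay Deduction: −28 days → 1 December 2022.

December 1, 2022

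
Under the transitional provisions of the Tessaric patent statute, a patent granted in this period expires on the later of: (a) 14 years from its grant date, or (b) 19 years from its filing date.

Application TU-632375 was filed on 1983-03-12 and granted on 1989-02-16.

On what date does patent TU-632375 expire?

(a) grant + 14 years → 16 February 2003.
(b) filing + 19 years → 12 March 2002.
Later of the two: 16 February 2003.

February 16, 2003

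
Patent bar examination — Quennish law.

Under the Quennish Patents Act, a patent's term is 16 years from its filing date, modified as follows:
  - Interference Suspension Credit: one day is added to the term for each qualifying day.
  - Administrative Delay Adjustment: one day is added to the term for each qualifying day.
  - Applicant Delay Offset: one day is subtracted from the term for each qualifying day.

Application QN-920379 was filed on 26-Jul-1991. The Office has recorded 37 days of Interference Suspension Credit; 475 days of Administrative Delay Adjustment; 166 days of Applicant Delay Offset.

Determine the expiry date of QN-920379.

Base term: filing date + 16 years → 26 July 2007.
Interference Suspension Credit: +37 days → 1 September 2007.
Administrative Delay Adjustment: +475 days → 19 December 2008.
Applicant Delay Offset: −166 days → 6 July 2008.

2008-07-06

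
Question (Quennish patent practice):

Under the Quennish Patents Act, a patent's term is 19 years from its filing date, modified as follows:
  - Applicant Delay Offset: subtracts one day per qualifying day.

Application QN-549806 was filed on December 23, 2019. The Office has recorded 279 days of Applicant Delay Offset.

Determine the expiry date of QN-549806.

March 19, 2038

Base term: filing date + 19 years → 23 December 2038.
Applicant Delay Offset: −279 days → 19 March 2038.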